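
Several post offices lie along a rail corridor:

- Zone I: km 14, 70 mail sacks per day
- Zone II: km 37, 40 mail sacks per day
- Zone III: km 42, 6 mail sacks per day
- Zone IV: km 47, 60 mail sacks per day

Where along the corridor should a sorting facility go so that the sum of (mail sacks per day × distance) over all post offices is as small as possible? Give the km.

x = 37

For a sum of weighted absolute distances on a line, the optimum is the weighted median (not the mean). Total weight W = 176; half-weight = 88.
Sort by position and accumulate weight:
  km 14 (Zone I, w=70) → cum 70
  km 37 (Zone II, w=40) → cum 110  ≥ 88 → median here
  km 42 (Zone III, w=6) → cum 116
  km 47 (Zone IV, w=60) → cum 176
Optimal location: km 37.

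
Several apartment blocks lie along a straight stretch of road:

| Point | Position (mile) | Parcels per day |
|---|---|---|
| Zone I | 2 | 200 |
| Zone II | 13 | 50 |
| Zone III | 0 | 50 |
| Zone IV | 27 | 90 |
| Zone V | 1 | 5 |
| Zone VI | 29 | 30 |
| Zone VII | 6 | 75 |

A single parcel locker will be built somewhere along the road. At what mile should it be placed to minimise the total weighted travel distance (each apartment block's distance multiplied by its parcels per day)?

x = 2

For a sum of weighted absolute distances on a line, the optimum is the weighted median (not the mean). Total weight W = 500; half-weight = 250.
Sort by position and accumulate weight:
  mile 0 (Zone III, w=50) → cum 50
  mile 1 (Zone V, w=5) → cum 55
  mile 2 (Zone I, w=200) → cum 255  ≥ 250 → median here
  mile 6 (Zone VII, w=75) → cum 330
  mile 13 (Zone II, w=50) → cum 380
  mile 27 (Zone IV, w=90) → cum 470
  mile 29 (Zone VI, w=30) → cum 500
Optimal location: mile 2.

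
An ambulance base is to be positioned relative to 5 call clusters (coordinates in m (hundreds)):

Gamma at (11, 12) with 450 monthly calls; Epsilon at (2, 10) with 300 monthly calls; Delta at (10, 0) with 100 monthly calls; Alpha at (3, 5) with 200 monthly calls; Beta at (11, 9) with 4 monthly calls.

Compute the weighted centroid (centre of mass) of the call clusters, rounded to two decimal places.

(6.83, 8.95)

The minimiser of Σwᵢ‖p−pᵢ‖² is the weighted centroid p* = (Σwᵢpᵢ)/(Σwᵢ).
Σwᵢ = 1054.
Σwᵢxᵢ = 450·11 + 300·2 + 100·10 + 200·3 + 4·11 = 7194.
Σwᵢyᵢ = 450·12 + 300·10 + 100·0 + 200·5 + 4·9 = 9436.
x* = 7194/1054 = 6.83, y* = 9436/1054 = 8.95.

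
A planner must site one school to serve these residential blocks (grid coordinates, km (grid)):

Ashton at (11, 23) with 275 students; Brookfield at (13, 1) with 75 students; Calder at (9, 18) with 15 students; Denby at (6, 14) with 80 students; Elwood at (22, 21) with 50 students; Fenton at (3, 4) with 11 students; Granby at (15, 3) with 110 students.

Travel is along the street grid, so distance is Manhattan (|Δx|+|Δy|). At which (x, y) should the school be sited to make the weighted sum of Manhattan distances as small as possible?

Manhattan distance separates: Σwᵢ(|x−xᵢ|+|y−yᵢ|) = Σwᵢ|x−xᵢ| + Σwᵢ|y−yᵢ|, so x and y are optimised independently as 1-D weighted medians.
Total weight W = 616; half = 308.
x-coordinate, sorted with cumulative weight:
  x=3 (Fenton, w=11) cum 11
  x=6 (Denby, w=80) cum 91
  x=9 (Calder, w=15) cum 106
  x=11 (Ashton, w=275) cum 381  ← median
  x=13 (Brookfield, w=75) cum 456
  x=15 (Granby, w=110) cum 566
  x=22 (Elwood, w=50) cum 616
⇒ x* = 11
y-coordinate, sorted with cumulative weight:
  y=1 (Brookfield, w=75) cum 75
  y=3 (Granby, w=110) cum 185
  y=4 (Fenton, w=11) cum 196
  y=14 (Denby, w=80) cum 276
  y=18 (Calder, w=15) cum 291
  y=21 (Elwood, w=50) cum 341  ← median
  y=23 (Ashton, w=275) cum 616
⇒ y* = 21

(11, 21)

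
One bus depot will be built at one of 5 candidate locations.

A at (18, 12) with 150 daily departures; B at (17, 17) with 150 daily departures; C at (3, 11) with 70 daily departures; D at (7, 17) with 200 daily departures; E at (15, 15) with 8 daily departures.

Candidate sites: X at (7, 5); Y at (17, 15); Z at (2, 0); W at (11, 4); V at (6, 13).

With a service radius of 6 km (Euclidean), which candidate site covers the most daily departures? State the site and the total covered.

Coverage radius r = 6 km; a point is covered iff (Δx)²+(Δy)² ≤ 6² = 36.
  X (7, 5): covers {none} → 0
  Y (17, 15): covers {A, B, E} → 308
  Z (2, 0): covers {none} → 0
  W (11, 4): covers {none} → 0
  V (6, 13): covers {C, D} → 270
Maximum coverage at Y: 308 daily departures.

Y, covering 308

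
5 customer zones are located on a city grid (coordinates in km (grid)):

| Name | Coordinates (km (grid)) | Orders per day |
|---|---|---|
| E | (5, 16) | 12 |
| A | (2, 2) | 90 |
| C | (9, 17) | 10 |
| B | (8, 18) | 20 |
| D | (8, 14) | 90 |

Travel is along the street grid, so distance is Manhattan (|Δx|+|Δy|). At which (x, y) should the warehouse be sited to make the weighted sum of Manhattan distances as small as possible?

(8, 14)

Manhattan distance separates: Σwᵢ(|x−xᵢ|+|y−yᵢ|) = Σwᵢ|x−xᵢ| + Σwᵢ|y−yᵢ|, so x and y are optimised independently as 1-D weighted medians.
Total weight W = 222; half = 111.
x-coordinate, sorted with cumulative weight:
  x=2 (A, w=90) cum 90
  x=5 (E, w=12) cum 102
  x=8 (B, w=20) cum 122  ← median
  x=8 (D, w=90) cum 212
  x=9 (C, w=10) cum 222
⇒ x* = 8
y-coordinate, sorted with cumulative weight:
  y=2 (A, w=90) cum 90
  y=14 (D, w=90) cum 180  ← median
  y=16 (E, w=12) cum 192
  y=17 (C, w=10) cum 202
  y=18 (B, w=20) cum 222
⇒ y* = 14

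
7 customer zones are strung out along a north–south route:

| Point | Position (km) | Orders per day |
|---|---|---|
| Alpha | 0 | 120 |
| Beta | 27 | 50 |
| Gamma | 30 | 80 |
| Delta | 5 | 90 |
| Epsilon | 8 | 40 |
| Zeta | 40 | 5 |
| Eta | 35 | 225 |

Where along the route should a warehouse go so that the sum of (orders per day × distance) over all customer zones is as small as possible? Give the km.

x = 30

For a sum of weighted absolute distances on a line, the optimum is the weighted median (not the mean). Total weight W = 610; half-weight = 305.
Sort by position and accumulate weight:
  km 0 (Alpha, w=120) → cum 120
  km 5 (Delta, w=90) → cum 210
  km 8 (Epsilon, w=40) → cum 250
  km 27 (Beta, w=50) → cum 300
  km 30 (Gamma, w=80) → cum 380  ≥ 305 → median here
  km 35 (Eta, w=225) → cum 605
  km 40 (Zeta, w=5) → cum 610
Optimal location: km 30.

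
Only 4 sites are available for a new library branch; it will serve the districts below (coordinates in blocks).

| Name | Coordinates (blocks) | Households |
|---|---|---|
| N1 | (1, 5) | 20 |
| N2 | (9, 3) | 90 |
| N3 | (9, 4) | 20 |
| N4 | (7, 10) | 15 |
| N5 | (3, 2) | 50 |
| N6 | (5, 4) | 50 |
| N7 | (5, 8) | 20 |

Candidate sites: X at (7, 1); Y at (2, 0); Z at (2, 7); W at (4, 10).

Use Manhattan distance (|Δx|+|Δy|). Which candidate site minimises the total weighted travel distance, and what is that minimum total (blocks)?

Total weighted distance at each candidate:
  X (7, 1): total = 1475
  Y (2, 0): total = 2185
  Z (2, 7): total = 2050
  W (4, 10): total = 2365
Minimum is at X with total 1475 blocks.

X, total 1475 blocks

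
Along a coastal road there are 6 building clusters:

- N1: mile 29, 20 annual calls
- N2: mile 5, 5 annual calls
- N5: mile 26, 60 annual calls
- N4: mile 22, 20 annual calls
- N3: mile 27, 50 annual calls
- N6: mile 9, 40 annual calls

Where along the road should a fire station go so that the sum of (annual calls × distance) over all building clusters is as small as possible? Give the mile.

For a sum of weighted absolute distances on a line, the optimum is the weighted median (not the mean). Total weight W = 195; half-weight = 97.5.
Sort by position and accumulate weight:
  mile 5 (N2, w=5) → cum 5
  mile 9 (N6, w=40) → cum 45
  mile 22 (N4, w=20) → cum 65
  mile 26 (N5, w=60) → cum 125  ≥ 97.5 → median here
  mile 27 (N3, w=50) → cum 175
  mile 29 (N1, w=20) → cum 195
Optimal location: mile 26.

x = 26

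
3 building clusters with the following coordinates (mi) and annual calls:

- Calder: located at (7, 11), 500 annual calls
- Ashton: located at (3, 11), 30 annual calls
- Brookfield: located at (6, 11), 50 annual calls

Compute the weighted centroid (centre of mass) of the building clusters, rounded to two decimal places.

(6.71, 11.00)

The minimiser of Σwᵢ‖p−pᵢ‖² is the weighted centroid p* = (Σwᵢpᵢ)/(Σwᵢ).
Σwᵢ = 580.
Σwᵢxᵢ = 500·7 + 30·3 + 50·6 = 3890.
Σwᵢyᵢ = 500·11 + 30·11 + 50·11 = 6380.
x* = 3890/580 = 6.71, y* = 6380/580 = 11.00.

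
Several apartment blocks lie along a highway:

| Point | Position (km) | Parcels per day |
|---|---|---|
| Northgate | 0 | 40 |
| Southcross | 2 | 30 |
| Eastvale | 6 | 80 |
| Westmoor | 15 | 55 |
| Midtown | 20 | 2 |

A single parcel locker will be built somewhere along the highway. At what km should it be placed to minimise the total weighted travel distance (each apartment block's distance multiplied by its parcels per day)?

For a sum of weighted absolute distances on a line, the optimum is the weighted median (not the mean). Total weight W = 207; half-weight = 103.5.
Sort by position and accumulate weight:
  km 0 (Northgate, w=40) → cum 40
  km 2 (Southcross, w=30) → cum 70
  km 6 (Eastvale, w=80) → cum 150  ≥ 103.5 → median here
  km 15 (Westmoor, w=55) → cum 205
  km 20 (Midtown, w=2) → cum 207
Optimal location: km 6.

x = 6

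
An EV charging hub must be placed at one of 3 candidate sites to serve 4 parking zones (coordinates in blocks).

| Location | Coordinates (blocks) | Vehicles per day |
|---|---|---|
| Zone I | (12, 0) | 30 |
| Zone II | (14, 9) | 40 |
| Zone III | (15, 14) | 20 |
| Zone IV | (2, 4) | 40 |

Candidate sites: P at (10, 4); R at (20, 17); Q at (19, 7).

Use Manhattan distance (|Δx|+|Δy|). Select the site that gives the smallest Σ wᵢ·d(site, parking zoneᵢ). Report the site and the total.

Total weighted distance at each candidate:
  P (10, 4): total = 1160
  R (20, 17): total = 2710
  Q (19, 7): total = 1720
Minimum is at P with total 1160 blocks.

P, total 1160 blocks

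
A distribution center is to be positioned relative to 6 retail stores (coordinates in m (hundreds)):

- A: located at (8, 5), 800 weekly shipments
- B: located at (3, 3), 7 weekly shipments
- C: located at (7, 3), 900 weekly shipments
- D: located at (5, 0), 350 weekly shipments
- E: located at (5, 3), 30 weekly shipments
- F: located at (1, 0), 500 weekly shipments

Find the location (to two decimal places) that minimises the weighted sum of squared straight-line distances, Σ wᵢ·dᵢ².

The minimiser of Σwᵢ‖p−pᵢ‖² is the weighted centroid p* = (Σwᵢpᵢ)/(Σwᵢ).
Σwᵢ = 2587.
Σwᵢxᵢ = 800·8 + 7·3 + 900·7 + 350·5 + 30·5 + 500·1 = 15121.
Σwᵢyᵢ = 800·5 + 7·3 + 900·3 + 350·0 + 30·3 + 500·0 = 6811.
x* = 15121/2587 = 5.84, y* = 6811/2587 = 2.63.

(5.84, 2.63)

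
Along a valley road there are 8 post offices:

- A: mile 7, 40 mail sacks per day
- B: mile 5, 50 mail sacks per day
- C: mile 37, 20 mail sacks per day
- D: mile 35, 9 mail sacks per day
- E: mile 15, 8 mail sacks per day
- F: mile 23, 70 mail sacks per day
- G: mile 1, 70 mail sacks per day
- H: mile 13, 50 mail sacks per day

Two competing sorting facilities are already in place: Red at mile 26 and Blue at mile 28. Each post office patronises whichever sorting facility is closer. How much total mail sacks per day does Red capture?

The indifferent point is the midpoint (26+28)/2 = 27; post offices left of it (closer to Red at 26) go to Red, those right go to Blue.
  G at 1 (w=70) → Red
  B at 5 (w=50) → Red
  A at 7 (w=40) → Red
  H at 13 (w=50) → Red
  E at 15 (w=8) → Red
  F at 23 (w=70) → Red
  D at 35 (w=9) → Blue
  C at 37 (w=20) → Blue
Red captures 288; Blue captures 29.

288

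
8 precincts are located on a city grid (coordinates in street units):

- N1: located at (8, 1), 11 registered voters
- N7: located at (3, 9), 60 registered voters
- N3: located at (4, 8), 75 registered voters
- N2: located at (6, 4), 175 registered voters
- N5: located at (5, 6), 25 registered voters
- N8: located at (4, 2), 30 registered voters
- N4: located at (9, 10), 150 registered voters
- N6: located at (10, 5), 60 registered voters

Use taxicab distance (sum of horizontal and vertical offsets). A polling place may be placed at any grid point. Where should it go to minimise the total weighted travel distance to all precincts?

Manhattan distance separates: Σwᵢ(|x−xᵢ|+|y−yᵢ|) = Σwᵢ|x−xᵢ| + Σwᵢ|y−yᵢ|, so x and y are optimised independently as 1-D weighted medians.
Total weight W = 586; half = 293.
x-coordinate, sorted with cumulative weight:
  x=3 (N7, w=60) cum 60
  x=4 (N3, w=75) cum 135
  x=4 (N8, w=30) cum 165
  x=5 (N5, w=25) cum 190
  x=6 (N2, w=175) cum 365  ← median
  x=8 (N1, w=11) cum 376
  x=9 (N4, w=150) cum 526
  x=10 (N6, w=60) cum 586
⇒ x* = 6
y-coordinate, sorted with cumulative weight:
  y=1 (N1, w=11) cum 11
  y=2 (N8, w=30) cum 41
  y=4 (N2, w=175) cum 216
  y=5 (N6, w=60) cum 276
  y=6 (N5, w=25) cum 301  ← median
  y=8 (N3, w=75) cum 376
  y=9 (N7, w=60) cum 436
  y=10 (N4, w=150) cum 586
⇒ y* = 6

(6, 6)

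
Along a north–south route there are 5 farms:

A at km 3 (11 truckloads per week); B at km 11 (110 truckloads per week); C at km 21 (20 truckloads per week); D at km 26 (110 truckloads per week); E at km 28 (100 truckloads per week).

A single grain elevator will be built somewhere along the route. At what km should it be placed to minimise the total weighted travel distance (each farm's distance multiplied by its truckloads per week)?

For a sum of weighted absolute distances on a line, the optimum is the weighted median (not the mean). Total weight W = 351; half-weight = 175.5.
Sort by position and accumulate weight:
  km 3 (A, w=11) → cum 11
  km 11 (B, w=110) → cum 121
  km 21 (C, w=20) → cum 141
  km 26 (D, w=110) → cum 251  ≥ 175.5 → median here
  km 28 (E, w=100) → cum 351
Optimal location: km 26.

x = 26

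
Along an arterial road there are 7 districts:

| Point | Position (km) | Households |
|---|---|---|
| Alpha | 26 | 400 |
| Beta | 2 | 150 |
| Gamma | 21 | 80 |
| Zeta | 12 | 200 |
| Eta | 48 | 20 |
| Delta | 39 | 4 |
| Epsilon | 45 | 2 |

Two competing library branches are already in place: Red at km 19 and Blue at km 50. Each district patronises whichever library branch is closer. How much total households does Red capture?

The indifferent point is the midpoint (19+50)/2 = 34.5; districts left of it (closer to Red at 19) go to Red, those right go to Blue.
  Beta at 2 (w=150) → Red
  Zeta at 12 (w=200) → Red
  Gamma at 21 (w=80) → Red
  Alpha at 26 (w=400) → Red
  Delta at 39 (w=4) → Blue
  Epsilon at 45 (w=2) → Blue
  Eta at 48 (w=20) → Blue
Red captures 830; Blue captures 26.

830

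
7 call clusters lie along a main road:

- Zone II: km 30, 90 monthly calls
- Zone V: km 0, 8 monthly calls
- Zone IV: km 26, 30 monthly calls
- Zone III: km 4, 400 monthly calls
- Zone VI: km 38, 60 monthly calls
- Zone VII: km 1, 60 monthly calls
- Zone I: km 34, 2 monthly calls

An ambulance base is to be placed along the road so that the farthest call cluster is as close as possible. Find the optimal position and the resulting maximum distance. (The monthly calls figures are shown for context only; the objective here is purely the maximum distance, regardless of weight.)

location 19, max distance 19

The 1-center on a line is the midpoint of the two extreme points: leftmost at 0, rightmost at 38.
Optimal location = (0 + 38)/2 = 19; maximum distance = (38 − 0)/2 = 19.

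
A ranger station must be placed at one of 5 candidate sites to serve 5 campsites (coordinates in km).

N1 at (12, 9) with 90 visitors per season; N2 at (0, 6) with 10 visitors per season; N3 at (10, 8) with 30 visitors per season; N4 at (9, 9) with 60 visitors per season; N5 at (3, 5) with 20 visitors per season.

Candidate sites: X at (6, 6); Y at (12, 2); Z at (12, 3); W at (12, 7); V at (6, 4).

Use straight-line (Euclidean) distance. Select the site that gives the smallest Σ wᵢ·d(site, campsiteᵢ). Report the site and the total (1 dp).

Total weighted distance at each candidate:
  X (6, 6): total = 1115.7
  Y (12, 2): total = 1592.9
  Z (12, 3): total = 1412.1
  W (12, 7): total = 768.2
  V (6, 4): total = 1349.0
Minimum is at W with total 768.2 km.

W, total 768.2 km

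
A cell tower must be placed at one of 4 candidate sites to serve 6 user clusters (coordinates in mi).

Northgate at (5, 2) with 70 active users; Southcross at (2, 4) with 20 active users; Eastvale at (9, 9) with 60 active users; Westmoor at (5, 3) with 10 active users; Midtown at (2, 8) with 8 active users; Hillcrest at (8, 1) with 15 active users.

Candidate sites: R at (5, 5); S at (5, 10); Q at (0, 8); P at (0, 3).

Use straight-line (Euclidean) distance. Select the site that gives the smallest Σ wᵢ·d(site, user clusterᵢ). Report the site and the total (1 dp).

R, total 741.6 mi

Total weighted distance at each candidate:
  R (5, 5): total = 741.6
  S (5, 10): total = 1182.7
  Q (0, 8): total = 1425.6
  P (0, 3): total = 1267.4
Minimum is at R with total 741.6 mi.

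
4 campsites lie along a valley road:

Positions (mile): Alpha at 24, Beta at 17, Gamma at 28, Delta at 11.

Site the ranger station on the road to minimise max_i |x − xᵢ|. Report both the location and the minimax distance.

The 1-center on a line is the midpoint of the two extreme points: leftmost at 11, rightmost at 28.
Optimal location = (11 + 28)/2 = 19.5; maximum distance = (28 − 11)/2 = 8.5.

location 19.5, max distance 8.5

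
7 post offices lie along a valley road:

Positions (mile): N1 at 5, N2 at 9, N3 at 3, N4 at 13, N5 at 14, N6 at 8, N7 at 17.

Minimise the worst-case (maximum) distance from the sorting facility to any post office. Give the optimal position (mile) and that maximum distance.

location 10, max distance 7

The 1-center on a line is the midpoint of the two extreme points: leftmost at 3, rightmost at 17.
Optimal location = (3 + 17)/2 = 10; maximum distance = (17 − 3)/2 = 7.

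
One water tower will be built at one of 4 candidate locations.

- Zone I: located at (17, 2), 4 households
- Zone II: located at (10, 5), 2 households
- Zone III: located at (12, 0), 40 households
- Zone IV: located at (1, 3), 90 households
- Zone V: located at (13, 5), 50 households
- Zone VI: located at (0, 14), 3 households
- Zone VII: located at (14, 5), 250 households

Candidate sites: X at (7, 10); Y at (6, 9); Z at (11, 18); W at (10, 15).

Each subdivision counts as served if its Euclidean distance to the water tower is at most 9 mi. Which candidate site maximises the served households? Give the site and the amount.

Coverage radius r = 9 mi; a point is covered iff (Δx)²+(Δy)² ≤ 9² = 81.
  X (7, 10): covers {Zone II, Zone V, Zone VI, Zone VII} → 305
  Y (6, 9): covers {Zone II, Zone IV, Zone V, Zone VI, Zone VII} → 395
  Z (11, 18): covers {none} → 0
  W (10, 15): covers {none} → 0
Maximum coverage at Y: 395 households.

Y, covering 395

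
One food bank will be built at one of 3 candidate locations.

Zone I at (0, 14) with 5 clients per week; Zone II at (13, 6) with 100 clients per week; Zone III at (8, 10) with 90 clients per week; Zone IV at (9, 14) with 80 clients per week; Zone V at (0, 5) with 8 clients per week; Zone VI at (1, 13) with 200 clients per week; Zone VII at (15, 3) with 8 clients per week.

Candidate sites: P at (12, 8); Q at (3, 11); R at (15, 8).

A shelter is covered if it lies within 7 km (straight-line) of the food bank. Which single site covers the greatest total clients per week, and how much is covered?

Coverage radius r = 7 km; a point is covered iff (Δx)²+(Δy)² ≤ 7² = 49.
  P (12, 8): covers {Zone II, Zone III, Zone IV, Zone VII} → 278
  Q (3, 11): covers {Zone I, Zone III, Zone IV, Zone V, Zone VI} → 383
  R (15, 8): covers {Zone II, Zone VII} → 108
Maximum coverage at Q: 383 clients per week.

Q, covering 383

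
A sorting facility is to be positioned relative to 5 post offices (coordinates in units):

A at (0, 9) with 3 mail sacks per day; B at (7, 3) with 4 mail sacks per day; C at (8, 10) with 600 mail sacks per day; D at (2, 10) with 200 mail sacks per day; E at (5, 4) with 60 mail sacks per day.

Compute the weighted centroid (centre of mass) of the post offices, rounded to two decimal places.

(6.38, 9.55)

The minimiser of Σwᵢ‖p−pᵢ‖² is the weighted centroid p* = (Σwᵢpᵢ)/(Σwᵢ).
Σwᵢ = 867.
Σwᵢxᵢ = 3·0 + 4·7 + 600·8 + 200·2 + 60·5 = 5528.
Σwᵢyᵢ = 3·9 + 4·3 + 600·10 + 200·10 + 60·4 = 8279.
x* = 5528/867 = 6.38, y* = 8279/867 = 9.55.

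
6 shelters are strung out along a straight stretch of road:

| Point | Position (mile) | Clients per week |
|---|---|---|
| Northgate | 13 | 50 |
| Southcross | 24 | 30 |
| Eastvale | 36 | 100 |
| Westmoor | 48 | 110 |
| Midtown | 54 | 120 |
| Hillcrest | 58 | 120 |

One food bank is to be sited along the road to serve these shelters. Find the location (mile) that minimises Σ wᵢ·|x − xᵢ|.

For a sum of weighted absolute distances on a line, the optimum is the weighted median (not the mean). Total weight W = 530; half-weight = 265.
Sort by position and accumulate weight:
  mile 13 (Northgate, w=50) → cum 50
  mile 24 (Southcross, w=30) → cum 80
  mile 36 (Eastvale, w=100) → cum 180
  mile 48 (Westmoor, w=110) → cum 290  ≥ 265 → median here
  mile 54 (Midtown, w=120) → cum 410
  mile 58 (Hillcrest, w=120) → cum 530
Optimal location: mile 48.

x = 48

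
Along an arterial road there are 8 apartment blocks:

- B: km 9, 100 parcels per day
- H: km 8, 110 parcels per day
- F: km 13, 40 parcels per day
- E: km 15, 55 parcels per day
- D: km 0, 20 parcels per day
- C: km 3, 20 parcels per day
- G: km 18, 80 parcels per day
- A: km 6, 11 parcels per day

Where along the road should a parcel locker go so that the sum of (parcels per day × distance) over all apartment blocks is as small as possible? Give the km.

x = 9

For a sum of weighted absolute distances on a line, the optimum is the weighted median (not the mean). Total weight W = 436; half-weight = 218.
Sort by position and accumulate weight:
  km 0 (D, w=20) → cum 20
  km 3 (C, w=20) → cum 40
  km 6 (A, w=11) → cum 51
  km 8 (H, w=110) → cum 161
  km 9 (B, w=100) → cum 261  ≥ 218 → median here
  km 13 (F, w=40) → cum 301
  km 15 (E, w=55) → cum 356
  km 18 (G, w=80) → cum 436
Optimal location: km 9.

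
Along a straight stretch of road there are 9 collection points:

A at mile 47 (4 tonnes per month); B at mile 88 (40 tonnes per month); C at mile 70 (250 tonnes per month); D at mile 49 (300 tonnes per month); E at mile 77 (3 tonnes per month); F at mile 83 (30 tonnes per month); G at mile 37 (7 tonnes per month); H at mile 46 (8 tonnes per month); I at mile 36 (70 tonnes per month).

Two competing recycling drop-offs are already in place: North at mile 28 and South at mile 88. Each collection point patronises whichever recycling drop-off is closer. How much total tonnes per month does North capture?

The indifferent point is the midpoint (28+88)/2 = 58; collection points left of it (closer to North at 28) go to North, those right go to South.
  I at 36 (w=70) → North
  G at 37 (w=7) → North
  H at 46 (w=8) → North
  A at 47 (w=4) → North
  D at 49 (w=300) → North
  C at 70 (w=250) → South
  E at 77 (w=3) → South
  F at 83 (w=30) → South
  B at 88 (w=40) → South
North captures 389; South captures 323.

389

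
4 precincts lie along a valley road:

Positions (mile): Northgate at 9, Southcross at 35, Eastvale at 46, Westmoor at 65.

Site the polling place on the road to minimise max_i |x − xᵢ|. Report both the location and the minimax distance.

The 1-center on a line is the midpoint of the two extreme points: leftmost at 9, rightmost at 65.
Optimal location = (9 + 65)/2 = 37; maximum distance = (65 − 9)/2 = 28.

location 37, max distance 28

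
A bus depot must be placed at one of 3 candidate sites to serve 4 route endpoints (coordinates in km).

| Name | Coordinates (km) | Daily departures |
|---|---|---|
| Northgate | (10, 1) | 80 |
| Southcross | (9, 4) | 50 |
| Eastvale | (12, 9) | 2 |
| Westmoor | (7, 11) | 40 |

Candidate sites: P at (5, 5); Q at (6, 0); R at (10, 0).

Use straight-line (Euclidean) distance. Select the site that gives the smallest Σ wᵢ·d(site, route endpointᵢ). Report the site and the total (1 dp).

Total weighted distance at each candidate:
  P (5, 5): total = 987.5
  Q (6, 0): total = 1043.3
  R (10, 0): total = 760.7
Minimum is at R with total 760.7 km.

R, total 760.7 km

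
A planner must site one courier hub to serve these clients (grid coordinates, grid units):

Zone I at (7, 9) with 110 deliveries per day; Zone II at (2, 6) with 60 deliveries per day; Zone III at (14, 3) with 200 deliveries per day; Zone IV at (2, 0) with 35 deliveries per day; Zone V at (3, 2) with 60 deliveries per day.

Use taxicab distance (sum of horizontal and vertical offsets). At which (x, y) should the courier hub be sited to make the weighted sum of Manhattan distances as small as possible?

(7, 3)

Manhattan distance separates: Σwᵢ(|x−xᵢ|+|y−yᵢ|) = Σwᵢ|x−xᵢ| + Σwᵢ|y−yᵢ|, so x and y are optimised independently as 1-D weighted medians.
Total weight W = 465; half = 232.5.
x-coordinate, sorted with cumulative weight:
  x=2 (Zone II, w=60) cum 60
  x=2 (Zone IV, w=35) cum 95
  x=3 (Zone V, w=60) cum 155
  x=7 (Zone I, w=110) cum 265  ← median
  x=14 (Zone III, w=200) cum 465
⇒ x* = 7
y-coordinate, sorted with cumulative weight:
  y=0 (Zone IV, w=35) cum 35
  y=2 (Zone V, w=60) cum 95
  y=3 (Zone III, w=200) cum 295  ← median
  y=6 (Zone II, w=60) cum 355
  y=9 (Zone I, w=110) cum 465
⇒ y* = 3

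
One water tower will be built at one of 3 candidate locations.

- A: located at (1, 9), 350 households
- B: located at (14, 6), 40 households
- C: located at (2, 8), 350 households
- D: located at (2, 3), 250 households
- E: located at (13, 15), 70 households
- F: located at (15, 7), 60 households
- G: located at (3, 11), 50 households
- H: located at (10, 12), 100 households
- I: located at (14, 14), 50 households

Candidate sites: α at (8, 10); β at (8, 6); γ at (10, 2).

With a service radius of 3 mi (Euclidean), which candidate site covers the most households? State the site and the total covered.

Coverage radius r = 3 mi; a point is covered iff (Δx)²+(Δy)² ≤ 3² = 9.
  α (8, 10): covers {H} → 100
  β (8, 6): covers {none} → 0
  γ (10, 2): covers {none} → 0
Maximum coverage at α: 100 households.

α, covering 100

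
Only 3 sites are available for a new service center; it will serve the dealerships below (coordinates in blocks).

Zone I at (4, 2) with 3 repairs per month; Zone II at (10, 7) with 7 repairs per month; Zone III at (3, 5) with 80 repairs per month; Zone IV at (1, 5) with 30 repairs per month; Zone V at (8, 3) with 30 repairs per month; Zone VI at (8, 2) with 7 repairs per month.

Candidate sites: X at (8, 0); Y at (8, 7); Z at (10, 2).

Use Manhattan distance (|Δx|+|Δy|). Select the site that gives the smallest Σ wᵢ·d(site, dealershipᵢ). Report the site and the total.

Total weighted distance at each candidate:
  X (8, 0): total = 1345
  Y (8, 7): total = 1026
  Z (10, 2): total = 1317
Minimum is at Y with total 1026 blocks.

Y, total 1026 blocks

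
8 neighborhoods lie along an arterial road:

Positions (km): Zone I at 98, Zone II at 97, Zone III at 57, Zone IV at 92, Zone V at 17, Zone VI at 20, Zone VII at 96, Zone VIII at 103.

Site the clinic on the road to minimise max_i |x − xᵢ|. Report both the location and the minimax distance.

The 1-center on a line is the midpoint of the two extreme points: leftmost at 17, rightmost at 103.
Optimal location = (17 + 103)/2 = 60; maximum distance = (103 − 17)/2 = 43.

location 60, max distance 43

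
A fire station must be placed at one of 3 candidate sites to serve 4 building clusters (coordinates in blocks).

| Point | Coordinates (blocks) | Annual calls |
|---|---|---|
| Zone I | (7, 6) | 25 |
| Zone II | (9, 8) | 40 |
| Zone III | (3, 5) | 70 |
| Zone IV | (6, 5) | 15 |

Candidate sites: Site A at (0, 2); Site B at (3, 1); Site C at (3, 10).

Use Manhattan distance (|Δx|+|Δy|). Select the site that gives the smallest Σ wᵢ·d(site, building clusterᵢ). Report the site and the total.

Site C, total 990 blocks

Total weighted distance at each candidate:
  Site A (0, 2): total = 1430
  Site B (3, 1): total = 1130
  Site C (3, 10): total = 990
Minimum is at Site C with total 990 blocks.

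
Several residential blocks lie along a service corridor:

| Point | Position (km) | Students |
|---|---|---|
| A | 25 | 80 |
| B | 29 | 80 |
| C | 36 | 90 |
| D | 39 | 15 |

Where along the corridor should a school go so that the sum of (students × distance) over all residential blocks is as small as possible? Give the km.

For a sum of weighted absolute distances on a line, the optimum is the weighted median (not the mean). Total weight W = 265; half-weight = 132.5.
Sort by position and accumulate weight:
  km 25 (A, w=80) → cum 80
  km 29 (B, w=80) → cum 160  ≥ 132.5 → median here
  km 36 (C, w=90) → cum 250
  km 39 (D, w=15) → cum 265
Optimal location: km 29.

x = 29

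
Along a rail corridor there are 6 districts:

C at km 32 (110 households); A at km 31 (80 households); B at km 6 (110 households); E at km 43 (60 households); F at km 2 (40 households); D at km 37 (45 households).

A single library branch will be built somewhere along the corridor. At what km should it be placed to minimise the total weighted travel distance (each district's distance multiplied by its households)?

For a sum of weighted absolute distances on a line, the optimum is the weighted median (not the mean). Total weight W = 445; half-weight = 222.5.
Sort by position and accumulate weight:
  km 2 (F, w=40) → cum 40
  km 6 (B, w=110) → cum 150
  km 31 (A, w=80) → cum 230  ≥ 222.5 → median here
  km 32 (C, w=110) → cum 340
  km 37 (D, w=45) → cum 385
  km 43 (E, w=60) → cum 445
Optimal location: km 31.

x = 31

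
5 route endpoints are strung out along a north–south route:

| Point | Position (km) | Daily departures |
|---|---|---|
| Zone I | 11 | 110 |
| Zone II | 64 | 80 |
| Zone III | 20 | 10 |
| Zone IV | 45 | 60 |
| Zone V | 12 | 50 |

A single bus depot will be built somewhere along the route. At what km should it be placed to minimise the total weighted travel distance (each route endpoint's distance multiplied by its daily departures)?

For a sum of weighted absolute distances on a line, the optimum is the weighted median (not the mean). Total weight W = 310; half-weight = 155.
Sort by position and accumulate weight:
  km 11 (Zone I, w=110) → cum 110
  km 12 (Zone V, w=50) → cum 160  ≥ 155 → median here
  km 20 (Zone III, w=10) → cum 170
  km 45 (Zone IV, w=60) → cum 230
  km 64 (Zone II, w=80) → cum 310
Optimal location: km 12.

x = 12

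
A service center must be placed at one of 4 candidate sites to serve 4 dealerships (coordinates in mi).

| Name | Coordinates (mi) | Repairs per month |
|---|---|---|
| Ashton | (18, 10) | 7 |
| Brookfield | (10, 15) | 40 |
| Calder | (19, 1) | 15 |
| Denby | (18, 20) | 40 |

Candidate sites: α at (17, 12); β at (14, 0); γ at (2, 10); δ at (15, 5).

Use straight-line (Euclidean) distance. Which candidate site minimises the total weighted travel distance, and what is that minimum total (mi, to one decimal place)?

α, total 810.5 mi

Total weighted distance at each candidate:
  α (17, 12): total = 810.5
  β (14, 0): total = 1588.7
  γ (2, 10): total = 1532.6
  δ (15, 5): total = 1184.8
Minimum is at α with total 810.5 mi.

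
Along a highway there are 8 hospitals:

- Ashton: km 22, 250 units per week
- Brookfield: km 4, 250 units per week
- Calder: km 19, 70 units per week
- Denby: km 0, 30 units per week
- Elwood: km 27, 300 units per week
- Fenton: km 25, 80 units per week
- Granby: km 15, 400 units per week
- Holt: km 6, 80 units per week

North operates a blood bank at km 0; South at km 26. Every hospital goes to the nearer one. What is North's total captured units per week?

360

The indifferent point is the midpoint (0+26)/2 = 13; hospitals left of it (closer to North at 0) go to North, those right go to South.
  Denby at 0 (w=30) → North
  Brookfield at 4 (w=250) → North
  Holt at 6 (w=80) → North
  Granby at 15 (w=400) → South
  Calder at 19 (w=70) → South
  Ashton at 22 (w=250) → South
  Fenton at 25 (w=80) → South
  Elwood at 27 (w=300) → South
North captures 360; South captures 1100.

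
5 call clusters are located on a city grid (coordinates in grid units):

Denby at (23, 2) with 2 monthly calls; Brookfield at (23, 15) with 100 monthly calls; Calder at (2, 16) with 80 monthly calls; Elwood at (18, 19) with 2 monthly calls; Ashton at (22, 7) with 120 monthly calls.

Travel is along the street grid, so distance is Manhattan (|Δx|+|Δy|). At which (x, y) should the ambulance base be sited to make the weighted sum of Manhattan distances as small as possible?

Manhattan distance separates: Σwᵢ(|x−xᵢ|+|y−yᵢ|) = Σwᵢ|x−xᵢ| + Σwᵢ|y−yᵢ|, so x and y are optimised independently as 1-D weighted medians.
Total weight W = 304; half = 152.
x-coordinate, sorted with cumulative weight:
  x=2 (Calder, w=80) cum 80
  x=18 (Elwood, w=2) cum 82
  x=22 (Ashton, w=120) cum 202  ← median
  x=23 (Denby, w=2) cum 204
  x=23 (Brookfield, w=100) cum 304
⇒ x* = 22
y-coordinate, sorted with cumulative weight:
  y=2 (Denby, w=2) cum 2
  y=7 (Ashton, w=120) cum 122
  y=15 (Brookfield, w=100) cum 222  ← median
  y=16 (Calder, w=80) cum 302
  y=19 (Elwood, w=2) cum 304
⇒ y* = 15

(22, 15)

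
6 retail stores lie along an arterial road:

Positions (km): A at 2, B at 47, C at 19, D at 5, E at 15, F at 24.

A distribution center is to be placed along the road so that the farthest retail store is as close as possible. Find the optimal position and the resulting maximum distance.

The 1-center on a line is the midpoint of the two extreme points: leftmost at 2, rightmost at 47.
Optimal location = (2 + 47)/2 = 24.5; maximum distance = (47 − 2)/2 = 22.5.

location 24.5, max distance 22.5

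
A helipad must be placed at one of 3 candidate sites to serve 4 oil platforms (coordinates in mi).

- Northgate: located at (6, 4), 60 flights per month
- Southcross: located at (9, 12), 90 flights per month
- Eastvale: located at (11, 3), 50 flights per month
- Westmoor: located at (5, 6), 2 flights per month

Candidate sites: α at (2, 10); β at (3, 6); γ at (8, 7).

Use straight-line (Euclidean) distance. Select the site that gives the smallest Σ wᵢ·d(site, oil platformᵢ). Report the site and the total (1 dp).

γ, total 931.6 mi

Total weighted distance at each candidate:
  α (2, 10): total = 1668.0
  β (3, 6): total = 1411.2
  γ (8, 7): total = 931.6
Minimum is at γ with total 931.6 mi.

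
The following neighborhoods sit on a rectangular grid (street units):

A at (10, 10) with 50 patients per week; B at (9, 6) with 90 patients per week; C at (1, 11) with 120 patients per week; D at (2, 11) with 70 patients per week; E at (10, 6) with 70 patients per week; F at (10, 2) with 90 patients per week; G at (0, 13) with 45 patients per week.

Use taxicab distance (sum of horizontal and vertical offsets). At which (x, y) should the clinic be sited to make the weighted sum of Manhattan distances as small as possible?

Manhattan distance separates: Σwᵢ(|x−xᵢ|+|y−yᵢ|) = Σwᵢ|x−xᵢ| + Σwᵢ|y−yᵢ|, so x and y are optimised independently as 1-D weighted medians.
Total weight W = 535; half = 267.5.
x-coordinate, sorted with cumulative weight:
  x=0 (G, w=45) cum 45
  x=1 (C, w=120) cum 165
  x=2 (D, w=70) cum 235
  x=9 (B, w=90) cum 325  ← median
  x=10 (A, w=50) cum 375
  x=10 (E, w=70) cum 445
  x=10 (F, w=90) cum 535
⇒ x* = 9
y-coordinate, sorted with cumulative weight:
  y=2 (F, w=90) cum 90
  y=6 (B, w=90) cum 180
  y=6 (E, w=70) cum 250
  y=10 (A, w=50) cum 300  ← median
  y=11 (C, w=120) cum 420
  y=11 (D, w=70) cum 490
  y=13 (G, w=45) cum 535
⇒ y* = 10

(9, 10)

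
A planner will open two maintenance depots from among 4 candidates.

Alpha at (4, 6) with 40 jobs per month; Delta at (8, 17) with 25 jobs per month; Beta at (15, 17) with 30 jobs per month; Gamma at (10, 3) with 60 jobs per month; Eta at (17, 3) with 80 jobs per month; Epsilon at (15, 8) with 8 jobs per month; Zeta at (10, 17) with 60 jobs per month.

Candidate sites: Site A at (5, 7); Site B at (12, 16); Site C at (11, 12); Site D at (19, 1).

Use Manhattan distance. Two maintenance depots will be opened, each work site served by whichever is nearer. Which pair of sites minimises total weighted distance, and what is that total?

{Site B, Site D}, total 2213

Evaluate every pair (each demand assigned to the nearer of the two):
  {Site B, Site D}: total = 2213
  {Site C, Site D}: total = 2334
  {Site A, Site B}: total = 2413
  {Site A, Site C}: total = 2714
  {Site B, Site C}: total = 2809
  {Site A, Site D}: total = 2853
Best pair: {Site B, Site D} with total 2213.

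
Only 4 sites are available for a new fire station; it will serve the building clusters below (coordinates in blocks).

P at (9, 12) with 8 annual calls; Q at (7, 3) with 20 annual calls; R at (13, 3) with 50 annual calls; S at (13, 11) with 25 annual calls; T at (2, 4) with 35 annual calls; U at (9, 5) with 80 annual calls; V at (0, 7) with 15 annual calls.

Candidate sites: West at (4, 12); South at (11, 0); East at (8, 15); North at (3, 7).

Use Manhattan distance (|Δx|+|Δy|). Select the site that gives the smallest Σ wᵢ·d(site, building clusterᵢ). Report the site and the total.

South, total 2112 blocks

Total weighted distance at each candidate:
  West (4, 12): total = 2875
  South (11, 0): total = 2112
  East (8, 15): total = 3082
  North (3, 7): total = 2123
Minimum is at South with total 2112 blocks.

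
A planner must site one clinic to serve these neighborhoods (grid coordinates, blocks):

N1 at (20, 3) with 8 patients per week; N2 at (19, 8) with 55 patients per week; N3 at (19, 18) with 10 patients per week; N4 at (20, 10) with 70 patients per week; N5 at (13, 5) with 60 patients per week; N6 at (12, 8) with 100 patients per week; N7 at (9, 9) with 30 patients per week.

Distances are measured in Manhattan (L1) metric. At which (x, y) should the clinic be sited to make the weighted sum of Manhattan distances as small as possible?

(13, 8)

Manhattan distance separates: Σwᵢ(|x−xᵢ|+|y−yᵢ|) = Σwᵢ|x−xᵢ| + Σwᵢ|y−yᵢ|, so x and y are optimised independently as 1-D weighted medians.
Total weight W = 333; half = 166.5.
x-coordinate, sorted with cumulative weight:
  x=9 (N7, w=30) cum 30
  x=12 (N6, w=100) cum 130
  x=13 (N5, w=60) cum 190  ← median
  x=19 (N2, w=55) cum 245
  x=19 (N3, w=10) cum 255
  x=20 (N1, w=8) cum 263
  x=20 (N4, w=70) cum 333
⇒ x* = 13
y-coordinate, sorted with cumulative weight:
  y=3 (N1, w=8) cum 8
  y=5 (N5, w=60) cum 68
  y=8 (N2, w=55) cum 123
  y=8 (N6, w=100) cum 223  ← median
  y=9 (N7, w=30) cum 253
  y=10 (N4, w=70) cum 323
  y=18 (N3, w=10) cum 333
⇒ y* = 8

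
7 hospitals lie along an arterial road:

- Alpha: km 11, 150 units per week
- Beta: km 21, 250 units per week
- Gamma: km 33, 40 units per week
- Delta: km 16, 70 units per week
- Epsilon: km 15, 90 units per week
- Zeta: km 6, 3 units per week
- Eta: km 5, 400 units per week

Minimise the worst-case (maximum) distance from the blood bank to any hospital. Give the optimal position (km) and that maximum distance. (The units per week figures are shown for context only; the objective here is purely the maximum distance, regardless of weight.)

location 19, max distance 14

The 1-center on a line is the midpoint of the two extreme points: leftmost at 5, rightmost at 33.
Optimal location = (5 + 33)/2 = 19; maximum distance = (33 − 5)/2 = 14.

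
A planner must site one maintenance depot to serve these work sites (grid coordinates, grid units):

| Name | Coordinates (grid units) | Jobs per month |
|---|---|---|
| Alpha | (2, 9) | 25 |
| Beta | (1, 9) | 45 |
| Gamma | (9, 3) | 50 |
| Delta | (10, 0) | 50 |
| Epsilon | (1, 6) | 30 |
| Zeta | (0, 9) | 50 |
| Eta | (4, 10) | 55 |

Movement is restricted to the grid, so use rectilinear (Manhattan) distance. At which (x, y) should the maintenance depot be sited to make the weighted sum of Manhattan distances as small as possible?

(4, 9)

Manhattan distance separates: Σwᵢ(|x−xᵢ|+|y−yᵢ|) = Σwᵢ|x−xᵢ| + Σwᵢ|y−yᵢ|, so x and y are optimised independently as 1-D weighted medians.
Total weight W = 305; half = 152.5.
x-coordinate, sorted with cumulative weight:
  x=0 (Zeta, w=50) cum 50
  x=1 (Beta, w=45) cum 95
  x=1 (Epsilon, w=30) cum 125
  x=2 (Alpha, w=25) cum 150
  x=4 (Eta, w=55) cum 205  ← median
  x=9 (Gamma, w=50) cum 255
  x=10 (Delta, w=50) cum 305
⇒ x* = 4
y-coordinate, sorted with cumulative weight:
  y=0 (Delta, w=50) cum 50
  y=3 (Gamma, w=50) cum 100
  y=6 (Epsilon, w=30) cum 130
  y=9 (Alpha, w=25) cum 155  ← median
  y=9 (Beta, w=45) cum 200
  y=9 (Zeta, w=50) cum 250
  y=10 (Eta, w=55) cum 305
⇒ y* = 9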